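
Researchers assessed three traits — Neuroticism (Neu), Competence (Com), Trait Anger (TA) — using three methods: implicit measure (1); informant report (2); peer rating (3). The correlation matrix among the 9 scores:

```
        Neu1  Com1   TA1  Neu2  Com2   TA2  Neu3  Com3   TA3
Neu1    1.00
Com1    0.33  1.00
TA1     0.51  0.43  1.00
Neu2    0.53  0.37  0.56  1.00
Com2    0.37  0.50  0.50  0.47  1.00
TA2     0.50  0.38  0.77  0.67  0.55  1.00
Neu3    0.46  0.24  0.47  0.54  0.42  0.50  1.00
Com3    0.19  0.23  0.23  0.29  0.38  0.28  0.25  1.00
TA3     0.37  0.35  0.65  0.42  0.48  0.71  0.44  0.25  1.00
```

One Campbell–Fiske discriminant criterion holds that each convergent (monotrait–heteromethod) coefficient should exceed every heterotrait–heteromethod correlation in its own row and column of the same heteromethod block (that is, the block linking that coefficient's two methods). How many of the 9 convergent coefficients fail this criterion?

5

Each convergent coefficient versus the relevant comparison correlations:
Neu (methods 1·2): 0.53 vs {0.37, 0.37, 0.50, 0.56} → fail.
Neu (methods 1·3): 0.46 vs {0.19, 0.24, 0.37, 0.47} → fail.
Neu (methods 2·3): 0.54 vs {0.29, 0.42, 0.42, 0.50} → pass.
Com (methods 1·2): 0.50 vs {0.37, 0.37, 0.38, 0.50} → fail.
Com (methods 1·3): 0.23 vs {0.24, 0.19, 0.35, 0.23} → fail.
Com (methods 2·3): 0.38 vs {0.42, 0.29, 0.48, 0.28} → fail.
TA (methods 1·2): 0.77 vs {0.56, 0.50, 0.50, 0.38} → pass.
TA (methods 1·3): 0.65 vs {0.47, 0.37, 0.23, 0.35} → pass.
TA (methods 2·3): 0.71 vs {0.50, 0.42, 0.28, 0.48} → pass.
5 of 9 fail.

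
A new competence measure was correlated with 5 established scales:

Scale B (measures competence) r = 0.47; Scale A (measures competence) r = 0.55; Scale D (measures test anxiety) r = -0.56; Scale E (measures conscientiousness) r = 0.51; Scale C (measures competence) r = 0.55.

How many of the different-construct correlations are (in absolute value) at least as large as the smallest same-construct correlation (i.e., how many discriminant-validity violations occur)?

2

Convergent (same construct = competence): Scale B, Scale A, Scale C.
Smallest convergent = 0.47. Discriminant |r|: 0.56, 0.51; count ≥ 0.47 → 2.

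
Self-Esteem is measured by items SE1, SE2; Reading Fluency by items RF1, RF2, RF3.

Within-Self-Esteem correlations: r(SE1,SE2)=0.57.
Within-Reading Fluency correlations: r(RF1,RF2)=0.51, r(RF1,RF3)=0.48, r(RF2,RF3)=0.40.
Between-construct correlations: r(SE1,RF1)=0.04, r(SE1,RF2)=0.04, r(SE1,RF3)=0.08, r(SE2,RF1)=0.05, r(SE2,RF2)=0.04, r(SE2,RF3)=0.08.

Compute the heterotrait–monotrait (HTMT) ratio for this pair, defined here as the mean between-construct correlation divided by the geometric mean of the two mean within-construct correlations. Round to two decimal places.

Mean heterotrait r = 0.33/6 = 0.0550.
Mean within-SE = 0.57/1 = 0.5700; mean within-RF = 1.39/3 = 0.4633.
Geometric mean = √(0.5700 × 0.4633) = 0.5139.
HTMT = 0.0550 / 0.5139 = 0.11.

0.11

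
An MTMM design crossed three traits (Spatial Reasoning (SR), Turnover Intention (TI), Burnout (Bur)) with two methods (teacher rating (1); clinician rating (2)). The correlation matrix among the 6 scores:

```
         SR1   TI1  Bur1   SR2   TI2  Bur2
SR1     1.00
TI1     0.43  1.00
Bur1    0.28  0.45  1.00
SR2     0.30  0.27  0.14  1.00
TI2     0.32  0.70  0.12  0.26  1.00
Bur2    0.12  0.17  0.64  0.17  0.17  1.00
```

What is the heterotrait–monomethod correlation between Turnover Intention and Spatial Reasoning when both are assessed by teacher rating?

0.43

Different traits, same method: r(TI1, SR1) = 0.43.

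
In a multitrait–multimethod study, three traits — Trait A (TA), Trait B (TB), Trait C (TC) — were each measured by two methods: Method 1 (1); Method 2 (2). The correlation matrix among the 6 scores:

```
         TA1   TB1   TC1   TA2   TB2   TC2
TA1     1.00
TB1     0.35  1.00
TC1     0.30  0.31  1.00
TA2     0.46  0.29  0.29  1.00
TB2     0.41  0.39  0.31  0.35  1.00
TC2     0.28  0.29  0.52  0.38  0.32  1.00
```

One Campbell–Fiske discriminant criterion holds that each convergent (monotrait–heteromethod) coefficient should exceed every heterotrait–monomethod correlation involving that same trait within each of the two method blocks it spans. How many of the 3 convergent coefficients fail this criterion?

0

Checking each validity diagonal entry against its comparison values:
TA (methods 1·2): 0.46 vs {0.35, 0.35, 0.30, 0.38} → pass.
TB (methods 1·2): 0.39 vs {0.35, 0.35, 0.31, 0.32} → pass.
TC (methods 1·2): 0.52 vs {0.30, 0.38, 0.31, 0.32} → pass.
0 of 3 fail.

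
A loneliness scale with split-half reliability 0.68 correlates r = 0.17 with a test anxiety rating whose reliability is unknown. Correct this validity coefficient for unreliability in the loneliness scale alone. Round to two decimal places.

0.21

Single correction: r_c = r_obs / √r_xx = 0.17 / √0.68 = 0.17 / 0.8246 ≈ 0.21.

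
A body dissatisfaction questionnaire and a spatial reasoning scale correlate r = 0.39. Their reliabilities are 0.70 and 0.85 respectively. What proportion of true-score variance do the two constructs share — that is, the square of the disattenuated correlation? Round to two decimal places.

Disattenuated r = 0.39 / √(0.70 × 0.85) = 0.39 / 0.7714 = 0.5056.
Shared true-score variance = 0.5056² = 0.2556 ≈ 0.26.

0.26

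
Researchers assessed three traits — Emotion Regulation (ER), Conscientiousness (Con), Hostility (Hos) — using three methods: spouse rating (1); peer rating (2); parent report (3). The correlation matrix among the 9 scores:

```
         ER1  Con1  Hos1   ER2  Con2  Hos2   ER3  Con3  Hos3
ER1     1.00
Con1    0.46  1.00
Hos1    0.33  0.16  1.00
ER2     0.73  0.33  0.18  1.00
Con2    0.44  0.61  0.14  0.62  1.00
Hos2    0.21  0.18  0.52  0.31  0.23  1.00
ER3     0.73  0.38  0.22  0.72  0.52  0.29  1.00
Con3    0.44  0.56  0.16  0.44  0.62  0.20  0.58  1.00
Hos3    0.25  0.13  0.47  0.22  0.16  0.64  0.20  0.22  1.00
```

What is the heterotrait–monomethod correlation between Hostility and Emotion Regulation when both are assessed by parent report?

0.20

Different traits, same method: r(Hos3, ER3) = 0.20.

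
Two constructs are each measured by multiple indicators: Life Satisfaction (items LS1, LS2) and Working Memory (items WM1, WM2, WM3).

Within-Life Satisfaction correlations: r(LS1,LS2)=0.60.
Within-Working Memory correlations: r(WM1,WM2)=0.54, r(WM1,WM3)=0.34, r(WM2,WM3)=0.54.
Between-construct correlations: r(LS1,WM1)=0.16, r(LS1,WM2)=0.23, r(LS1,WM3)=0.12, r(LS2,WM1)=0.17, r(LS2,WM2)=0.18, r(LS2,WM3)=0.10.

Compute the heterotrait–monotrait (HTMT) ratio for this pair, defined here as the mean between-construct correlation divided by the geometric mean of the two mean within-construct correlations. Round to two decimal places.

Mean between = 0.96/6 = 0.1600.
Mean within-LS = 0.60/1 = 0.6000; mean within-WM = 1.42/3 = 0.4733.
Geometric mean = √(0.6000 × 0.4733) = 0.5329.
HTMT = 0.1600 / 0.5329 = 0.30.

0.30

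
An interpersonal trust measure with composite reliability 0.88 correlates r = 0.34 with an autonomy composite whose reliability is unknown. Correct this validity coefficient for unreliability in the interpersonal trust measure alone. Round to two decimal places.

0.36

Single correction: r_c = r_obs / √r_xx = 0.34 / √0.88 = 0.34 / 0.9381 ≈ 0.36.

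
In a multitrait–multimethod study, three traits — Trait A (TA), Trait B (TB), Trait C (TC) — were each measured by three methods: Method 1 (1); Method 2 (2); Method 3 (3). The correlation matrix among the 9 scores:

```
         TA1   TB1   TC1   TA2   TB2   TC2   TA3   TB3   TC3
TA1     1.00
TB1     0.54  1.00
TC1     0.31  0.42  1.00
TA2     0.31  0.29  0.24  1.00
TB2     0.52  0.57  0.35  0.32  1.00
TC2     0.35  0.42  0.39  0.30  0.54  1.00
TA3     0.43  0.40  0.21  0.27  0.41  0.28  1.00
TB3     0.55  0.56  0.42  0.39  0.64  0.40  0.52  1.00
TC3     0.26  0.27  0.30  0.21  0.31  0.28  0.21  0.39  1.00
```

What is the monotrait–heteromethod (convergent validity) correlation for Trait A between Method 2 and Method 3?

Same trait (TA), different methods: r(TA2, TA3) = 0.27.

0.27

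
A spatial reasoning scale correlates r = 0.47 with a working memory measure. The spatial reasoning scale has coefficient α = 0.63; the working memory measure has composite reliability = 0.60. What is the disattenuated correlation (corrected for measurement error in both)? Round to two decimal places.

r_true = r_obs / √(r_xx · r_yy) = 0.47 / √(0.63 × 0.60) = 0.47 / √0.3780 = 0.47 / 0.6148 ≈ 0.76.

0.76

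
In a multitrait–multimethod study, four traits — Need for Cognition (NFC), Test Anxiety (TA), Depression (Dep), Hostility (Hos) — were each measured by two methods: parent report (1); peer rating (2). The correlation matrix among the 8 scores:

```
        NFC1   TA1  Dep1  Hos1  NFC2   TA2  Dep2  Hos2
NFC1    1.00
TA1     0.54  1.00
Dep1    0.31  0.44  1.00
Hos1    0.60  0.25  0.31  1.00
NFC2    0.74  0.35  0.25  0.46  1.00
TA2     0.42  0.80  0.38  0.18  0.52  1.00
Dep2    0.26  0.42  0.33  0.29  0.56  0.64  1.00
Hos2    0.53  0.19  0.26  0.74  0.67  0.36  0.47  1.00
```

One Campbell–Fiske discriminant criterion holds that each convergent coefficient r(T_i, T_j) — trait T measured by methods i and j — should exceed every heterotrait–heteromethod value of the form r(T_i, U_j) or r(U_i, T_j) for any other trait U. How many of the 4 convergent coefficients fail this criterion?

1

Convergent coefficients and their comparison sets:
NFC (methods 1·2): 0.74 vs {0.42, 0.35, 0.26, 0.25, 0.53, 0.46} → pass.
TA (methods 1·2): 0.80 vs {0.35, 0.42, 0.42, 0.38, 0.19, 0.18} → pass.
Dep (methods 1·2): 0.33 vs {0.25, 0.26, 0.38, 0.42, 0.26, 0.29} → fail.
Hos (methods 1·2): 0.74 vs {0.46, 0.53, 0.18, 0.19, 0.29, 0.26} → pass.
1 of 4 fail.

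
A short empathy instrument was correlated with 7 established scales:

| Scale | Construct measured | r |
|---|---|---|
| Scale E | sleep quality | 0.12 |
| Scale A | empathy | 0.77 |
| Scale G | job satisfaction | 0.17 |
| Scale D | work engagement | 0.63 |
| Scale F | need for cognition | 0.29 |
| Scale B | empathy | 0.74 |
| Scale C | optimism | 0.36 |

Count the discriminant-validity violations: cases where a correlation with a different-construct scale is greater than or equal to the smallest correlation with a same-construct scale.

Convergent (same construct = empathy): Scale A, Scale B.
Smallest convergent = 0.74. Discriminant values: 0.12, 0.17, 0.63, 0.29, 0.36; count ≥ 0.74 → 0.

0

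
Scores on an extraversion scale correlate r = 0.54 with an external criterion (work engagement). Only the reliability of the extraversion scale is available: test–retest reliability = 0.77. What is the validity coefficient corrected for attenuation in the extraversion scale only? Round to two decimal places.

Single correction: r_c = r_obs / √r_xx = 0.54 / √0.77 = 0.54 / 0.8775 ≈ 0.62.

0.62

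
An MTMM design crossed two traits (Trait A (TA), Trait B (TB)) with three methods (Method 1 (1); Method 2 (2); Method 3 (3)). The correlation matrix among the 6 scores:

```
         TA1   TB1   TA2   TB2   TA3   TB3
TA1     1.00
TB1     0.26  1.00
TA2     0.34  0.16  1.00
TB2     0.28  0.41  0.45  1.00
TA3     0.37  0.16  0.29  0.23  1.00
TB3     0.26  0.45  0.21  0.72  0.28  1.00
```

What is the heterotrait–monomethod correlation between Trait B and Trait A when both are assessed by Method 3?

Different traits, same method: r(TB3, TA3) = 0.28.

0.28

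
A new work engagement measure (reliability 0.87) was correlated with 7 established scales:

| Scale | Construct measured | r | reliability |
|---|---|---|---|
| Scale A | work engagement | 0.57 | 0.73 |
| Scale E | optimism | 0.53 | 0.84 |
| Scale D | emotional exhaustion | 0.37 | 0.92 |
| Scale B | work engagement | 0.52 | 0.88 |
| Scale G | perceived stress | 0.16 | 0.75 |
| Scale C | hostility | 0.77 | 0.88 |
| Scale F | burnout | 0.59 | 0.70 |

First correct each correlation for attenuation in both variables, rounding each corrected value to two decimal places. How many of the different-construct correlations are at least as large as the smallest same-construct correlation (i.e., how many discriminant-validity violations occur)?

Disattenuated r (r / √(r_scale · r_new)):
  Scale A (conv): 0.57 / √(0.73·0.87) = 0.72
  Scale E (disc): 0.53 / √(0.84·0.87) = 0.62
  Scale D (disc): 0.37 / √(0.92·0.87) = 0.41
  Scale B (conv): 0.52 / √(0.88·0.87) = 0.59
  Scale G (disc): 0.16 / √(0.75·0.87) = 0.20
  Scale C (disc): 0.77 / √(0.88·0.87) = 0.88
  Scale F (disc): 0.59 / √(0.70·0.87) = 0.76
Smallest convergent = 0.59. Discriminant values: 0.62, 0.41, 0.20, 0.88, 0.76; count ≥ 0.59 → 3.

3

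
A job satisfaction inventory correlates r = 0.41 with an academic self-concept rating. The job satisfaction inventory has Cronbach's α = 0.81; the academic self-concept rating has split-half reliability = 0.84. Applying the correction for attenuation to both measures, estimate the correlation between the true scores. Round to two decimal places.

0.50

r_true = r_obs / √(r_xx · r_yy) = 0.41 / √(0.81 × 0.84) = 0.41 / √0.6804 = 0.41 / 0.8249 ≈ 0.50.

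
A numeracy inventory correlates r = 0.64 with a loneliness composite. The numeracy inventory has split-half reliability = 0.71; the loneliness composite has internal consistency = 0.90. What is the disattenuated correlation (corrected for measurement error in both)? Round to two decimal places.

r_true = r_obs / √(r_xx · r_yy) = 0.64 / √(0.71 × 0.90) = 0.64 / √0.6390 = 0.64 / 0.7994 ≈ 0.80.

0.80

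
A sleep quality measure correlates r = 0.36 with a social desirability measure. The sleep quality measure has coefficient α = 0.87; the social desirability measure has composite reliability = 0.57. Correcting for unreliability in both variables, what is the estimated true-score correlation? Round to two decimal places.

r_true = r_obs / √(r_xx · r_yy) = 0.36 / √(0.87 × 0.57) = 0.36 / √0.4959 = 0.36 / 0.7042 ≈ 0.51.

0.51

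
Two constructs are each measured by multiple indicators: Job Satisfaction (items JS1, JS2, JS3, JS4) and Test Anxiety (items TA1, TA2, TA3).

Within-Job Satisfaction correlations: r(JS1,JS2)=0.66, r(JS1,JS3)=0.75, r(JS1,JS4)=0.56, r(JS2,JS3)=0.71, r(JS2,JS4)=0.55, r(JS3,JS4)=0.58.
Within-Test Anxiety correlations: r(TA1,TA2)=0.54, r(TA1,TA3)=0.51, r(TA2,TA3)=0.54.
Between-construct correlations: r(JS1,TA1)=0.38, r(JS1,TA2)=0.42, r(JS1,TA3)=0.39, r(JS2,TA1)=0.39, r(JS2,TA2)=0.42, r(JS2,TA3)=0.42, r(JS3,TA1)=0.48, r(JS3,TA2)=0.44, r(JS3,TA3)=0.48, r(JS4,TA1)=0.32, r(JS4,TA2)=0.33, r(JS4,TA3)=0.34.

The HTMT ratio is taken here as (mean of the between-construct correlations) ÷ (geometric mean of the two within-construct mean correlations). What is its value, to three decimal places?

0.691

Between-construct mean = 4.81/12 = 0.4008.
Mean within-JS = 3.81/6 = 0.6350; mean within-TA = 1.59/3 = 0.5300.
Geometric mean = √(0.6350 × 0.5300) = 0.5801.
HTMT = 0.4008 / 0.5801 = 0.691.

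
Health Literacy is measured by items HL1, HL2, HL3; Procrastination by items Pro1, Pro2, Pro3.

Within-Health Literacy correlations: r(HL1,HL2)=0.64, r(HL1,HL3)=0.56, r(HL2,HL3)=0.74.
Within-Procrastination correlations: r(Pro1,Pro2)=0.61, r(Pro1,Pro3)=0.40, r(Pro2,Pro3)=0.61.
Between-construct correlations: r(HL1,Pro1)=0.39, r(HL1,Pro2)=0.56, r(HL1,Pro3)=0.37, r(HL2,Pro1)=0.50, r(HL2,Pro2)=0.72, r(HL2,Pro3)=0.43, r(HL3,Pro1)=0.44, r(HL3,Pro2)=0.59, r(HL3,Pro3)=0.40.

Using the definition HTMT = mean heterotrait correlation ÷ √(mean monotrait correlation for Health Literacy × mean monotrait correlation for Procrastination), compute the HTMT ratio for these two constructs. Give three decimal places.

0.827

Mean between = 4.40/9 = 0.4889.
Mean within-HL = 1.94/3 = 0.6467; mean within-Pro = 1.62/3 = 0.5400.
Geometric mean = √(0.6467 × 0.5400) = 0.5909.
HTMT = 0.4889 / 0.5909 = 0.827.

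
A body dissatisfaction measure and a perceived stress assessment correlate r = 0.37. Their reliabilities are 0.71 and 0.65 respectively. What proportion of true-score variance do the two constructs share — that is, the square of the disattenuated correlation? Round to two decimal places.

Disattenuated r = 0.37 / √(0.71 × 0.65) = 0.37 / 0.6793 = 0.5447.
Shared true-score variance = 0.5447² = 0.2967 ≈ 0.30.

0.30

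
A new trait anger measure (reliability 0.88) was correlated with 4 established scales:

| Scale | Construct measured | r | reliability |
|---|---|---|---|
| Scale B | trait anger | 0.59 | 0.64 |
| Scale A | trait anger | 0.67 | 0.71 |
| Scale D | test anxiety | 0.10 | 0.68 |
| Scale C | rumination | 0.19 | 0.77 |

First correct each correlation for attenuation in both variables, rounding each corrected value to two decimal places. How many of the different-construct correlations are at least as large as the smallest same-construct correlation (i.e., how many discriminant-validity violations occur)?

Disattenuated r (r / √(r_scale · r_new)):
  Scale B (conv): 0.59 / √(0.64·0.88) = 0.79
  Scale A (conv): 0.67 / √(0.71·0.88) = 0.85
  Scale D (disc): 0.10 / √(0.68·0.88) = 0.13
  Scale C (disc): 0.19 / √(0.77·0.88) = 0.23
Smallest convergent = 0.79. Discriminant values: 0.13, 0.23; count ≥ 0.79 → 0.

0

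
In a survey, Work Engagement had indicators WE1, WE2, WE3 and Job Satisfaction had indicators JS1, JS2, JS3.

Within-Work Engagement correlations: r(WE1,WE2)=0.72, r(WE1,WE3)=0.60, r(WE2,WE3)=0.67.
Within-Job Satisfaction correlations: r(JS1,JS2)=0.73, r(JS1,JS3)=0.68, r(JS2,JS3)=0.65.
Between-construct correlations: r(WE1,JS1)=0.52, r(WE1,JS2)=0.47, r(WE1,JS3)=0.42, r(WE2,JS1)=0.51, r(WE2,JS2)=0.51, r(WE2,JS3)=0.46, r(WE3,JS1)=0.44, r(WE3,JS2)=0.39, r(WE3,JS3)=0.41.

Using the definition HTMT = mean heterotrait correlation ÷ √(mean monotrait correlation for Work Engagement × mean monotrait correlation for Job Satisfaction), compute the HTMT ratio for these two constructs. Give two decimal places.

0.68

Between-construct mean = 4.13/9 = 0.4589.
Mean within-WE = 1.99/3 = 0.6633; mean within-JS = 2.06/3 = 0.6867.
Geometric mean = √(0.6633 × 0.6867) = 0.6749.
HTMT = 0.4589 / 0.6749 = 0.68.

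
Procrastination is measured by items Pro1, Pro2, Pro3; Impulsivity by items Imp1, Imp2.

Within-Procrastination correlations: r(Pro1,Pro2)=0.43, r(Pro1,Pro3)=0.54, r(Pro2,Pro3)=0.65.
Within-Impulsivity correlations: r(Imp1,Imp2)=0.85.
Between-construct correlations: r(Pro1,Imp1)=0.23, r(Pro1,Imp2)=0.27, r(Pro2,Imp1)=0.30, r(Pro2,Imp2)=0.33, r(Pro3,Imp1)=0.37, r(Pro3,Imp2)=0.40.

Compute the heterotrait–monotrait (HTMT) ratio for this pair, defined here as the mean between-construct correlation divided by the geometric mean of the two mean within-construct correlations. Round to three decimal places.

0.467

Mean between = 1.90/6 = 0.3167.
Mean within-Pro = 1.62/3 = 0.5400; mean within-Imp = 0.85/1 = 0.8500.
Geometric mean = √(0.5400 × 0.8500) = 0.6775.
HTMT = 0.3167 / 0.6775 = 0.467.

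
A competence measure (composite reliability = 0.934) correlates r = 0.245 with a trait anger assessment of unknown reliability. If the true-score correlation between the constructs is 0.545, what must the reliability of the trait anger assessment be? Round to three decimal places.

r_true = r_obs / √(r_xx · r_yy) ⇒ 0.545 = 0.245 / √(0.934 · r_yy).
√(0.934 · r_yy) = 0.245 / 0.545 = 0.4495; 0.934 · r_yy = 0.2021; r_yy = 0.2021 / 0.934 ≈ 0.216.

0.216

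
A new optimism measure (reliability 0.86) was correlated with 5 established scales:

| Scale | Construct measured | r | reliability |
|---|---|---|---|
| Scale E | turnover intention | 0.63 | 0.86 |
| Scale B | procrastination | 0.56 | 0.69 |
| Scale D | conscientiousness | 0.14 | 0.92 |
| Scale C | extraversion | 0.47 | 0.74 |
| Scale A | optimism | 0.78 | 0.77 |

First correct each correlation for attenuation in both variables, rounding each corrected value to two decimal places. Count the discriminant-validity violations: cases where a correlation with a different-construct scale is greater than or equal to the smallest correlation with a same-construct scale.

Disattenuated r (r / √(r_scale · r_new)):
  Scale E (disc): 0.63 / √(0.86·0.86) = 0.73
  Scale B (disc): 0.56 / √(0.69·0.86) = 0.73
  Scale D (disc): 0.14 / √(0.92·0.86) = 0.16
  Scale C (disc): 0.47 / √(0.74·0.86) = 0.59
  Scale A (conv): 0.78 / √(0.77·0.86) = 0.96
Smallest convergent = 0.96. Discriminant values: 0.73, 0.73, 0.16, 0.59; count ≥ 0.96 → 0.

0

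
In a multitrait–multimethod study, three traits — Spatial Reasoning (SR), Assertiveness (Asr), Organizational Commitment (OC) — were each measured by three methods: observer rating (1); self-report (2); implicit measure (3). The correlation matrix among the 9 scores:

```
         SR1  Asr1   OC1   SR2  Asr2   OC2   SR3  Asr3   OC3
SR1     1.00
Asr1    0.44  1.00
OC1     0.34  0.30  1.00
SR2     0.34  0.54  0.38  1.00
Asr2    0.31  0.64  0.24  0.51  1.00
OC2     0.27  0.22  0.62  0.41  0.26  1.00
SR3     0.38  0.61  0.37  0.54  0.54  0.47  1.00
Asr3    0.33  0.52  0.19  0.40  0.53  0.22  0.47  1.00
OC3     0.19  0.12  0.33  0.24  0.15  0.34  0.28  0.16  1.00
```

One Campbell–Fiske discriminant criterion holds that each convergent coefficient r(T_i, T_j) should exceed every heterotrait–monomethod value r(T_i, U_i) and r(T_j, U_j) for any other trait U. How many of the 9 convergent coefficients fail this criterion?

4

Checking each validity diagonal entry against its comparison values:
SR (methods 1·2): 0.34 vs {0.44, 0.51, 0.34, 0.41} → fail.
SR (methods 1·3): 0.38 vs {0.44, 0.47, 0.34, 0.28} → fail.
SR (methods 2·3): 0.54 vs {0.51, 0.47, 0.41, 0.28} → pass.
Asr (methods 1·2): 0.64 vs {0.44, 0.51, 0.30, 0.26} → pass.
Asr (methods 1·3): 0.52 vs {0.44, 0.47, 0.30, 0.16} → pass.
Asr (methods 2·3): 0.53 vs {0.51, 0.47, 0.26, 0.16} → pass.
OC (methods 1·2): 0.62 vs {0.34, 0.41, 0.30, 0.26} → pass.
OC (methods 1·3): 0.33 vs {0.34, 0.28, 0.30, 0.16} → fail.
OC (methods 2·3): 0.34 vs {0.41, 0.28, 0.26, 0.16} → fail.
4 of 9 fail.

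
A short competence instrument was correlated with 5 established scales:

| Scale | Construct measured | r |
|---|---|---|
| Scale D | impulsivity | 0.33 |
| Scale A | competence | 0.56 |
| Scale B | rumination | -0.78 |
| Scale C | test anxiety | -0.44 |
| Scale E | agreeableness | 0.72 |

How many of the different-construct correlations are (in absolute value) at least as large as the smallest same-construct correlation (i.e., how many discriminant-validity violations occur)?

2

Convergent (same construct = competence): Scale A.
Smallest convergent = 0.56. Discriminant |r|: 0.33, 0.78, 0.44, 0.72; count ≥ 0.56 → 2.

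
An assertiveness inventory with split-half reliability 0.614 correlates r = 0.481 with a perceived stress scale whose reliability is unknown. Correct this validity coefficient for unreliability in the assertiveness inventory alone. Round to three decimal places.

Single correction: r_c = r_obs / √r_xx = 0.481 / √0.614 = 0.481 / 0.7836 ≈ 0.614.

0.614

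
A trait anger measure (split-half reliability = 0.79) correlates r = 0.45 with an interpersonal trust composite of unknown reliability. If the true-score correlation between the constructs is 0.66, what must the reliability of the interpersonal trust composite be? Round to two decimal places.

r_true = r_obs / √(r_xx · r_yy) ⇒ 0.66 = 0.45 / √(0.79 · r_yy).
√(0.79 · r_yy) = 0.45 / 0.66 = 0.6818; 0.79 · r_yy = 0.4649; r_yy = 0.4649 / 0.79 ≈ 0.59.

0.59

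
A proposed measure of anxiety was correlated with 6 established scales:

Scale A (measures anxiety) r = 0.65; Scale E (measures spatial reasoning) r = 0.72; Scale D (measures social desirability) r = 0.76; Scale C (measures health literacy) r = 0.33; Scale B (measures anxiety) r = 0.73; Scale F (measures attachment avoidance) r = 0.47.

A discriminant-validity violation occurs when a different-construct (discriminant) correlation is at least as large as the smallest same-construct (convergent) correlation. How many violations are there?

Convergent (same construct = anxiety): Scale A, Scale B.
Smallest convergent = 0.65. Discriminant values: 0.72, 0.76, 0.33, 0.47; count ≥ 0.65 → 2.

2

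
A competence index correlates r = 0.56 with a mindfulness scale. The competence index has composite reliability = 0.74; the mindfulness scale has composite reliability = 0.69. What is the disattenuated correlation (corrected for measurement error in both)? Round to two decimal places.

0.78

r_true = r_obs / √(r_xx · r_yy) = 0.56 / √(0.74 × 0.69) = 0.56 / √0.5106 = 0.56 / 0.7146 ≈ 0.78.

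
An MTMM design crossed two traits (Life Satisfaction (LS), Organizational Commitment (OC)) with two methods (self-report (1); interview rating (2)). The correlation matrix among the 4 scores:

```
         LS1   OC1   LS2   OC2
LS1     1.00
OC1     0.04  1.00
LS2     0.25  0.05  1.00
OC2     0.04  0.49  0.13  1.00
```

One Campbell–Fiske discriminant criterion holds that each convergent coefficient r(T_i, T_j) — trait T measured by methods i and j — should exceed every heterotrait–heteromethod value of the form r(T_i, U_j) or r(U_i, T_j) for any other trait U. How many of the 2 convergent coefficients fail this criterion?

0

Checking each validity diagonal entry against its comparison values:
LS (methods 1·2): 0.25 vs {0.04, 0.05} → pass.
OC (methods 1·2): 0.49 vs {0.05, 0.04} → pass.
0 of 2 fail.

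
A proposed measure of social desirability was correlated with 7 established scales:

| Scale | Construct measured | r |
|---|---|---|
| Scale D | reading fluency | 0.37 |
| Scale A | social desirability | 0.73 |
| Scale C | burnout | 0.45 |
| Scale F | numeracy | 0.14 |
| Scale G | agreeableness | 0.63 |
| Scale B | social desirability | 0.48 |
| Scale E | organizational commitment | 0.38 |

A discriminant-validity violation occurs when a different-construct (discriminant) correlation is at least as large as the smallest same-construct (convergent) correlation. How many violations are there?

1

Convergent (same construct = social desirability): Scale A, Scale B.
Smallest convergent = 0.48. Discriminant values: 0.37, 0.45, 0.14, 0.63, 0.38; count ≥ 0.48 → 1.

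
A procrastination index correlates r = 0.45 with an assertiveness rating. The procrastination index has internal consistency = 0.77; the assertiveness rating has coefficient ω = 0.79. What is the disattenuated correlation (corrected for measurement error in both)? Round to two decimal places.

0.58

r_true = r_obs / √(r_xx · r_yy) = 0.45 / √(0.77 × 0.79) = 0.45 / √0.6083 = 0.45 / 0.7799 ≈ 0.58.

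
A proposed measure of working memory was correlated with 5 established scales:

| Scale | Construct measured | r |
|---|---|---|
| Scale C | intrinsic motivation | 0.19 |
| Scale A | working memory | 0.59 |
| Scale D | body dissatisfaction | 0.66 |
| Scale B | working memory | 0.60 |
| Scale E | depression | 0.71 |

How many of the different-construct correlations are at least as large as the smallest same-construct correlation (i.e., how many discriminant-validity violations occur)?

2

Convergent (same construct = working memory): Scale A, Scale B.
Smallest convergent = 0.59. Discriminant values: 0.19, 0.66, 0.71; count ≥ 0.59 → 2.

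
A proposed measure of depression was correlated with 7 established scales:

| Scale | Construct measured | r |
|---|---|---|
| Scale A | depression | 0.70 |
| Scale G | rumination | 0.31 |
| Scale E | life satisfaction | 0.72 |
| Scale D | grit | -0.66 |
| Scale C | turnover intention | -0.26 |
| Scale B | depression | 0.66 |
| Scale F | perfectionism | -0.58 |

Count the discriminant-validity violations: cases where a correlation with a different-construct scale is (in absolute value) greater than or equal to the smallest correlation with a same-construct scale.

2

Convergent (same construct = depression): Scale A, Scale B.
Smallest convergent = 0.66. Discriminant |r|: 0.31, 0.72, 0.66, 0.26, 0.58; count ≥ 0.66 → 2.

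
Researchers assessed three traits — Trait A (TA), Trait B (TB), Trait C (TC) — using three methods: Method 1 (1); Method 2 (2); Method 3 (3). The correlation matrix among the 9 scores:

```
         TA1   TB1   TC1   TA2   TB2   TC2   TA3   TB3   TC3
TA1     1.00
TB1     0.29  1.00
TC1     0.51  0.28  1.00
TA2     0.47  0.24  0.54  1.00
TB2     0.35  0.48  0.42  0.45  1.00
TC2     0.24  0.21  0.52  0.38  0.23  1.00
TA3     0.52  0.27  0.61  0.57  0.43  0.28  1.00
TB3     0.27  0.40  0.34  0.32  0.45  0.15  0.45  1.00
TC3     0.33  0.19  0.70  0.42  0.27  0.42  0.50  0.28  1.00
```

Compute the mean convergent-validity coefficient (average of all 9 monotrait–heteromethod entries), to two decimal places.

0.50

Convergent values: 0.47, 0.52, 0.57, 0.48, 0.40, 0.45, 0.52, 0.70, 0.42; mean = 4.53/9 = 0.50.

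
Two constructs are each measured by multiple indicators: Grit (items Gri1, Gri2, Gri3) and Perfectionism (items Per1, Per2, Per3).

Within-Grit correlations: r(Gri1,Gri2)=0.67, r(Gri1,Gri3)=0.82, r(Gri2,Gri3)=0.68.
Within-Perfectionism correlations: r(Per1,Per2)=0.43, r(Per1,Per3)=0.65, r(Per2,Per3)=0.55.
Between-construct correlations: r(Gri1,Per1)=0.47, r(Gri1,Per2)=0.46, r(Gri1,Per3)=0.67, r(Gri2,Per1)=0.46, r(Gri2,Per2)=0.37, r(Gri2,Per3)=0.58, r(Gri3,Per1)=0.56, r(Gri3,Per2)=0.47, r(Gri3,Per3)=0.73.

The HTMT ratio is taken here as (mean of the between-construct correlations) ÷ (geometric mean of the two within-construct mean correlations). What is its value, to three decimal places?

0.845

Between-construct mean = 4.77/9 = 0.5300.
Mean within-Gri = 2.17/3 = 0.7233; mean within-Per = 1.63/3 = 0.5433.
Geometric mean = √(0.7233 × 0.5433) = 0.6269.
HTMT = 0.5300 / 0.6269 = 0.845.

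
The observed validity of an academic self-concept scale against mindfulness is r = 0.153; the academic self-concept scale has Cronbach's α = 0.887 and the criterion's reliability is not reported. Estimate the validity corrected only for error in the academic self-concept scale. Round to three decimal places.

0.162

Single correction: r_c = r_obs / √r_xx = 0.153 / √0.887 = 0.153 / 0.9418 ≈ 0.162.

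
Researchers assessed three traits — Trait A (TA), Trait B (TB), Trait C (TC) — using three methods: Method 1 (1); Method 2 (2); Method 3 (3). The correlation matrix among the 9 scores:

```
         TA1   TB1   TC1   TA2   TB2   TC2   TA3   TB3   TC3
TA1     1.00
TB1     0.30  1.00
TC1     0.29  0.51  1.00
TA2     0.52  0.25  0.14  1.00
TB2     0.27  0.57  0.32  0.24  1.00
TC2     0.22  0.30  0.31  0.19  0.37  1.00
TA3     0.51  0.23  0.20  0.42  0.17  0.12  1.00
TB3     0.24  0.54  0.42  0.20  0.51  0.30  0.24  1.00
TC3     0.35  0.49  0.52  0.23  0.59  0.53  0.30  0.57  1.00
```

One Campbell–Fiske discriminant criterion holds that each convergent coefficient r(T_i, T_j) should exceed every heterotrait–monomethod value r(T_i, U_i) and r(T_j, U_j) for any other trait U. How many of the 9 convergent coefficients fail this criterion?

5

Checking each validity diagonal entry against its comparison values:
TA (methods 1·2): 0.52 vs {0.30, 0.24, 0.29, 0.19} → pass.
TA (methods 1·3): 0.51 vs {0.30, 0.24, 0.29, 0.30} → pass.
TA (methods 2·3): 0.42 vs {0.24, 0.24, 0.19, 0.30} → pass.
TB (methods 1·2): 0.57 vs {0.30, 0.24, 0.51, 0.37} → pass.
TB (methods 1·3): 0.54 vs {0.30, 0.24, 0.51, 0.57} → fail.
TB (methods 2·3): 0.51 vs {0.24, 0.24, 0.37, 0.57} → fail.
TC (methods 1·2): 0.31 vs {0.29, 0.19, 0.51, 0.37} → fail.
TC (methods 1·3): 0.52 vs {0.29, 0.30, 0.51, 0.57} → fail.
TC (methods 2·3): 0.53 vs {0.19, 0.30, 0.37, 0.57} → fail.
5 of 9 fail.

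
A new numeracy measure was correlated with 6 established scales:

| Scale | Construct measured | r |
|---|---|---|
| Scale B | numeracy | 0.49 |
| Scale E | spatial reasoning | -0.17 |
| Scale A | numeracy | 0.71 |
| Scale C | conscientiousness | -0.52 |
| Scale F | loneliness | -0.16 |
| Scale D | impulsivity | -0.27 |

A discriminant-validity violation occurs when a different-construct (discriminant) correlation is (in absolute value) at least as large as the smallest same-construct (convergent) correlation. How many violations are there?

1

Convergent (same construct = numeracy): Scale B, Scale A.
Smallest convergent = 0.49. Discriminant |r|: 0.17, 0.52, 0.16, 0.27; count ≥ 0.49 → 1.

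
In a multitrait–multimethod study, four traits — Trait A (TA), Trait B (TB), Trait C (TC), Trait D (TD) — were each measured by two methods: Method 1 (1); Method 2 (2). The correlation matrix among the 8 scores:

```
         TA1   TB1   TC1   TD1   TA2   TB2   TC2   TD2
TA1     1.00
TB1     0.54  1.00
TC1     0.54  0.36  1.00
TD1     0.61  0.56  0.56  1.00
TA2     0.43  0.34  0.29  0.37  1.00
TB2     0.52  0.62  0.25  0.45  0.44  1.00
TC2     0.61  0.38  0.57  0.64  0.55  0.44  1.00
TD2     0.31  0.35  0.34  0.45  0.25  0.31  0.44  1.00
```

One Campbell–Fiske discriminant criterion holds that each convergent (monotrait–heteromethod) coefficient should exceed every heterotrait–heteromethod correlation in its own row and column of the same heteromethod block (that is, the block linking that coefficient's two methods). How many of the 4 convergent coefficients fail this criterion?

Convergent coefficients and their comparison sets:
TA (methods 1·2): 0.43 vs {0.52, 0.34, 0.61, 0.29, 0.31, 0.37} → fail.
TB (methods 1·2): 0.62 vs {0.34, 0.52, 0.38, 0.25, 0.35, 0.45} → pass.
TC (methods 1·2): 0.57 vs {0.29, 0.61, 0.25, 0.38, 0.34, 0.64} → fail.
TD (methods 1·2): 0.45 vs {0.37, 0.31, 0.45, 0.35, 0.64, 0.34} → fail.
3 of 4 fail.

3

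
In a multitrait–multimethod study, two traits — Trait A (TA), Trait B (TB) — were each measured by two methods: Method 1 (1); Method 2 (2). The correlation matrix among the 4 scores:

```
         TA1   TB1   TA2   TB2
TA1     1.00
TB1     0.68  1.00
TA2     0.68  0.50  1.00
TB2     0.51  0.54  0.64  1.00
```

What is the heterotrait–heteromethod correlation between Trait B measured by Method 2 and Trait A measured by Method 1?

0.51

Different traits and methods: r(TB2, TA1) = 0.51.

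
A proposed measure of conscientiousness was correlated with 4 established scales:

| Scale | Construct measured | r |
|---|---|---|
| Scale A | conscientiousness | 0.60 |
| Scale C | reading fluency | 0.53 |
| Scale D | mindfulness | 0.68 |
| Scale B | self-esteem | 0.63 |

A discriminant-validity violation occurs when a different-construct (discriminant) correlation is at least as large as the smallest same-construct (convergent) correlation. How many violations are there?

2

Convergent (same construct = conscientiousness): Scale A.
Smallest convergent = 0.60. Discriminant values: 0.53, 0.68, 0.63; count ≥ 0.60 → 2.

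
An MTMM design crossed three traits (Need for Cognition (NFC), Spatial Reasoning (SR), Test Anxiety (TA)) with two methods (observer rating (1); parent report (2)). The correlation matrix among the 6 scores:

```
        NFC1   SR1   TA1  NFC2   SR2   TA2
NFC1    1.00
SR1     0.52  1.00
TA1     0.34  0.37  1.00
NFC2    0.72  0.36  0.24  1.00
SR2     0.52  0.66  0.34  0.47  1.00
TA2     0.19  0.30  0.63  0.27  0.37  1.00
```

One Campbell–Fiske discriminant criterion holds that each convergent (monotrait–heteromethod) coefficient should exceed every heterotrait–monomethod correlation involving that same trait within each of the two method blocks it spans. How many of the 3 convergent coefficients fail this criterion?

Convergent coefficients and their comparison sets:
NFC (methods 1·2): 0.72 vs {0.52, 0.47, 0.34, 0.27} → pass.
SR (methods 1·2): 0.66 vs {0.52, 0.47, 0.37, 0.37} → pass.
TA (methods 1·2): 0.63 vs {0.34, 0.27, 0.37, 0.37} → pass.
0 of 3 fail.

0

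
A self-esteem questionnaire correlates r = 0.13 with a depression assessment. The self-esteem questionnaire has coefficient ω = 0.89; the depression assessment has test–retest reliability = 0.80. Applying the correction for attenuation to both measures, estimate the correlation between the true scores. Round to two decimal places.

r_true = r_obs / √(r_xx · r_yy) = 0.13 / √(0.89 × 0.80) = 0.13 / √0.7120 = 0.13 / 0.8438 ≈ 0.15.

0.15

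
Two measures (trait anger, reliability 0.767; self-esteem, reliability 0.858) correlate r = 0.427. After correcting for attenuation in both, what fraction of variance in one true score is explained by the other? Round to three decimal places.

Disattenuated r = 0.427 / √(0.767 × 0.858) = 0.427 / 0.8112 = 0.5264.
Shared true-score variance = 0.5264² = 0.2771 ≈ 0.277.

0.277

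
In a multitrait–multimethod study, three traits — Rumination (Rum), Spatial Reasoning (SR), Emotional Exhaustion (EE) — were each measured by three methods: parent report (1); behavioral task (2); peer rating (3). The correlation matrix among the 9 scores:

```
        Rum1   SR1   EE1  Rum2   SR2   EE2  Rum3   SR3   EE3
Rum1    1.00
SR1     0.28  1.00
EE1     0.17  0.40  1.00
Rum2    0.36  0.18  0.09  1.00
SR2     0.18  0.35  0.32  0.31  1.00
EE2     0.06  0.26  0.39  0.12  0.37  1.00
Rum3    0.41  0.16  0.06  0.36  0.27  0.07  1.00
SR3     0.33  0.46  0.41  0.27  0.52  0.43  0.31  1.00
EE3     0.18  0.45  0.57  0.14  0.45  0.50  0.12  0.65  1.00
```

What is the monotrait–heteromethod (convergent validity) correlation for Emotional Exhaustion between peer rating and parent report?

0.57

Same trait (EE), different methods: r(EE3, EE1) = 0.57.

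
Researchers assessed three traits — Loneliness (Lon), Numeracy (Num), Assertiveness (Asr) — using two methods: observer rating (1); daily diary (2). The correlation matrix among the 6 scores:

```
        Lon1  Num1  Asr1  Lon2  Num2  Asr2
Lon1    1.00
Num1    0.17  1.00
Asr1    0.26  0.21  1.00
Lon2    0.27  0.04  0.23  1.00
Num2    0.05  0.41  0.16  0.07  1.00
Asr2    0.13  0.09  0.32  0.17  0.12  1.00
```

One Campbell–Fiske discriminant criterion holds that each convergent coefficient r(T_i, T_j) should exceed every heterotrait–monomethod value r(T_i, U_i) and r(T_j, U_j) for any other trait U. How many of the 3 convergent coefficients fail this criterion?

Each convergent coefficient versus the relevant comparison correlations:
Lon (methods 1·2): 0.27 vs {0.17, 0.07, 0.26, 0.17} → pass.
Num (methods 1·2): 0.41 vs {0.17, 0.07, 0.21, 0.12} → pass.
Asr (methods 1·2): 0.32 vs {0.26, 0.17, 0.21, 0.12} → pass.
0 of 3 fail.

0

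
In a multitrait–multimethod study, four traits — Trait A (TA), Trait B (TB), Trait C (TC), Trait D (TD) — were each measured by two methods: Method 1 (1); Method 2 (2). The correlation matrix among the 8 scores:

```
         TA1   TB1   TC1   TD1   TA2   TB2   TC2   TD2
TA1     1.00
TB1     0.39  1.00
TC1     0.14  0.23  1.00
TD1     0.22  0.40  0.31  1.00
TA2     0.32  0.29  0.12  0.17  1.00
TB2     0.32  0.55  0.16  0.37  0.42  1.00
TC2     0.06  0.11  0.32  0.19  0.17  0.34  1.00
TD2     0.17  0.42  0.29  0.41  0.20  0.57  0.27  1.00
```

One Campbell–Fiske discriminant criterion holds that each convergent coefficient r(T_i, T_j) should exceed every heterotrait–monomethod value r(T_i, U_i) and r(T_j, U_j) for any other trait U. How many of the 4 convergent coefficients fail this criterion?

4

Checking each validity diagonal entry against its comparison values:
TA (methods 1·2): 0.32 vs {0.39, 0.42, 0.14, 0.17, 0.22, 0.20} → fail.
TB (methods 1·2): 0.55 vs {0.39, 0.42, 0.23, 0.34, 0.40, 0.57} → fail.
TC (methods 1·2): 0.32 vs {0.14, 0.17, 0.23, 0.34, 0.31, 0.27} → fail.
TD (methods 1·2): 0.41 vs {0.22, 0.20, 0.40, 0.57, 0.31, 0.27} → fail.
4 of 4 fail.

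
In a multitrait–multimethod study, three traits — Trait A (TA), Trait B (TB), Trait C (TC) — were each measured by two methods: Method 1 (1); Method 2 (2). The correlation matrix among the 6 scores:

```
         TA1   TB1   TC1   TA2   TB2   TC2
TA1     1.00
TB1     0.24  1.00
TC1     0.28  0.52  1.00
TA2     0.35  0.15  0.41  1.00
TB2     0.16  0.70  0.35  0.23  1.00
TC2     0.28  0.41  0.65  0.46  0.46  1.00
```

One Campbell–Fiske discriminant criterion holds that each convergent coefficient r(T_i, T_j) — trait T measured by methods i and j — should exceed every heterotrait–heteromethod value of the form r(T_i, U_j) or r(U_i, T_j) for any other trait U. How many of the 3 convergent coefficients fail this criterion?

Checking each validity diagonal entry against its comparison values:
TA (methods 1·2): 0.35 vs {0.16, 0.15, 0.28, 0.41} → fail.
TB (methods 1·2): 0.70 vs {0.15, 0.16, 0.41, 0.35} → pass.
TC (methods 1·2): 0.65 vs {0.41, 0.28, 0.35, 0.41} → pass.
1 of 3 fail.

1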